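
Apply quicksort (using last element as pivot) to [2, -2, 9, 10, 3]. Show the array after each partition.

Partition 1: pivot=3 at index 2 -> [2, -2, 3, 10, 9]
Partition 2: pivot=-2 at index 0 -> [-2, 2, 3, 10, 9]
Partition 3: pivot=9 at index 3 -> [-2, 2, 3, 9, 10]


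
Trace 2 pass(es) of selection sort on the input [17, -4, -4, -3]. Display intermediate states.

Pass 1: Select minimum -4 at index 1, swap -> [-4, 17, -4, -3]
Pass 2: Select minimum -4 at index 2, swap -> [-4, -4, 17, -3]


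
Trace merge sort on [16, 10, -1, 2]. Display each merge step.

Divide and conquer:
  Merge [16] + [10] -> [10, 16]
  Merge [-1] + [2] -> [-1, 2]
  Merge [10, 16] + [-1, 2] -> [-1, 2, 10, 16]


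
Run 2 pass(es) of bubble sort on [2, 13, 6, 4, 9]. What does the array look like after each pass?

After pass 1: [2, 6, 4, 9, 13] (3 swaps)
After pass 2: [2, 4, 6, 9, 13] (1 swaps)
Total swaps: 4


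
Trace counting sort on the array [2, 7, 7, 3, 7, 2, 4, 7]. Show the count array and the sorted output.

Count array: [0, 0, 2, 1, 1, 0, 0, 4]
(count[i] = number of elements equal to i)
Cumulative count: [0, 0, 2, 3, 4, 4, 4, 8]
Sorted: [2, 2, 3, 4, 7, 7, 7, 7]


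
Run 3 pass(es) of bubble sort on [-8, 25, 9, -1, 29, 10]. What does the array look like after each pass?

After pass 1: [-8, 9, -1, 25, 10, 29] (3 swaps)
After pass 2: [-8, -1, 9, 10, 25, 29] (2 swaps)
After pass 3: [-8, -1, 9, 10, 25, 29] (0 swaps)
Total swaps: 5


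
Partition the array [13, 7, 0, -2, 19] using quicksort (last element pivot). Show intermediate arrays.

Partition 1: pivot=19 at index 4 -> [13, 7, 0, -2, 19]
Partition 2: pivot=-2 at index 0 -> [-2, 7, 0, 13, 19]
Partition 3: pivot=13 at index 3 -> [-2, 7, 0, 13, 19]
Partition 4: pivot=0 at index 1 -> [-2, 0, 7, 13, 19]


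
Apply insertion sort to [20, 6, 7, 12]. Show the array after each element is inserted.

First element 20 is already 'sorted'
Insert 6: shifted 1 elements -> [6, 20, 7, 12]
Insert 7: shifted 1 elements -> [6, 7, 20, 12]
Insert 12: shifted 1 elements -> [6, 7, 12, 20]


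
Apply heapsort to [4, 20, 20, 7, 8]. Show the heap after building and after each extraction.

Build heap: [20, 8, 20, 7, 4]
Extract 20: [20, 8, 4, 7, 20]
Extract 20: [8, 7, 4, 20, 20]
Extract 8: [7, 4, 8, 20, 20]
Extract 7: [4, 7, 8, 20, 20]


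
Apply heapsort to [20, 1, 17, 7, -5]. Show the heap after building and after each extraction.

Build heap: [20, 7, 17, 1, -5]
Extract 20: [17, 7, -5, 1, 20]
Extract 17: [7, 1, -5, 17, 20]
Extract 7: [1, -5, 7, 17, 20]
Extract 1: [-5, 1, 7, 17, 20]


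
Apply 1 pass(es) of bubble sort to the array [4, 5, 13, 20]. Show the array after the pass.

After pass 1: [4, 5, 13, 20] (0 swaps)
Total swaps: 0


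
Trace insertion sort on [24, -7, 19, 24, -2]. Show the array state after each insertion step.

First element 24 is already 'sorted'
Insert -7: shifted 1 elements -> [-7, 24, 19, 24, -2]
Insert 19: shifted 1 elements -> [-7, 19, 24, 24, -2]
Insert 24: shifted 0 elements -> [-7, 19, 24, 24, -2]
Insert -2: shifted 3 elements -> [-7, -2, 19, 24, 24]


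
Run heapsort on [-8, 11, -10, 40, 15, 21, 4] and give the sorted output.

Build heap: [40, 15, 21, 11, -8, -10, 4]
Extract 40: [21, 15, 4, 11, -8, -10, 40]
Extract 21: [15, 11, 4, -10, -8, 21, 40]
Extract 15: [11, -8, 4, -10, 15, 21, 40]
Extract 11: [4, -8, -10, 11, 15, 21, 40]
Extract 4: [-8, -10, 4, 11, 15, 21, 40]
Extract -8: [-10, -8, 4, 11, 15, 21, 40]


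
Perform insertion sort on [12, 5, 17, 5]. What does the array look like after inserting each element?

First element 12 is already 'sorted'
Insert 5: shifted 1 elements -> [5, 12, 17, 5]
Insert 17: shifted 0 elements -> [5, 12, 17, 5]
Insert 5: shifted 2 elements -> [5, 5, 12, 17]


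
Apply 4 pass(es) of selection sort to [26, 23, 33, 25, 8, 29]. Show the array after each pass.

Pass 1: Select minimum 8 at index 4, swap -> [8, 23, 33, 25, 26, 29]
Pass 2: Select minimum 23 at index 1, swap -> [8, 23, 33, 25, 26, 29]
Pass 3: Select minimum 25 at index 3, swap -> [8, 23, 25, 33, 26, 29]
Pass 4: Select minimum 26 at index 4, swap -> [8, 23, 25, 26, 33, 29]


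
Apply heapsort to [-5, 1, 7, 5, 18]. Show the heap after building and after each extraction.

Build heap: [18, 5, 7, -5, 1]
Extract 18: [7, 5, 1, -5, 18]
Extract 7: [5, -5, 1, 7, 18]
Extract 5: [1, -5, 5, 7, 18]
Extract 1: [-5, 1, 5, 7, 18]


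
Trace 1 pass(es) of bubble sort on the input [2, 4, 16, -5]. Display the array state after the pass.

After pass 1: [2, 4, -5, 16] (1 swaps)
Total swaps: 1


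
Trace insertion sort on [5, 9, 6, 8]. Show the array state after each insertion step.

First element 5 is already 'sorted'
Insert 9: shifted 0 elements -> [5, 9, 6, 8]
Insert 6: shifted 1 elements -> [5, 6, 9, 8]
Insert 8: shifted 1 elements -> [5, 6, 8, 9]


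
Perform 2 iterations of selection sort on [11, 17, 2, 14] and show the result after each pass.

Pass 1: Select minimum 2 at index 2, swap -> [2, 17, 11, 14]
Pass 2: Select minimum 11 at index 2, swap -> [2, 11, 17, 14]


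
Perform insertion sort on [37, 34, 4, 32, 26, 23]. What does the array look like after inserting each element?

First element 37 is already 'sorted'
Insert 34: shifted 1 elements -> [34, 37, 4, 32, 26, 23]
Insert 4: shifted 2 elements -> [4, 34, 37, 32, 26, 23]
Insert 32: shifted 2 elements -> [4, 32, 34, 37, 26, 23]
Insert 26: shifted 3 elements -> [4, 26, 32, 34, 37, 23]
Insert 23: shifted 4 elements -> [4, 23, 26, 32, 34, 37]


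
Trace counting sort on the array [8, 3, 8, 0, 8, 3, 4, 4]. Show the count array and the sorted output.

Count array: [1, 0, 0, 2, 2, 0, 0, 0, 3]
(count[i] = number of elements equal to i)
Cumulative count: [1, 1, 1, 3, 5, 5, 5, 5, 8]
Sorted: [0, 3, 3, 4, 4, 8, 8, 8]


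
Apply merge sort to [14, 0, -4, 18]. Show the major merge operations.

Divide and conquer:
  Merge [14] + [0] -> [0, 14]
  Merge [-4] + [18] -> [-4, 18]
  Merge [0, 14] + [-4, 18] -> [-4, 0, 14, 18]


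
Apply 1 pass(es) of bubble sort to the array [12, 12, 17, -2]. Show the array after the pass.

After pass 1: [12, 12, -2, 17] (1 swaps)
Total swaps: 1


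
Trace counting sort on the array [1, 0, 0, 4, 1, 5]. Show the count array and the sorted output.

Count array: [2, 2, 0, 0, 1, 1]
(count[i] = number of elements equal to i)
Cumulative count: [2, 4, 4, 4, 5, 6]
Sorted: [0, 0, 1, 1, 4, 5]


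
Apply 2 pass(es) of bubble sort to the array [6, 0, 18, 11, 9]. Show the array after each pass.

After pass 1: [0, 6, 11, 9, 18] (3 swaps)
After pass 2: [0, 6, 9, 11, 18] (1 swaps)
Total swaps: 4


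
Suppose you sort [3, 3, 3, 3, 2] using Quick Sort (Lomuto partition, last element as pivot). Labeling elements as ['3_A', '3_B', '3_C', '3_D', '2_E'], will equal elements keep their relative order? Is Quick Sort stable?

Trace Quick Sort on the labeled array (the key is the number; the letter only tracks identity):
  Partition indices 0..4 around pivot 2_E -> [2_E, 3_B, 3_C, 3_D, 3_A]
  Partition indices 1..4 around pivot 3_A -> [2_E, 3_B, 3_C, 3_D, 3_A]
  Partition indices 1..3 around pivot 3_D -> [2_E, 3_B, 3_C, 3_D, 3_A]
  Partition indices 1..2 around pivot 3_C -> [2_E, 3_B, 3_C, 3_D, 3_A]
Final order: [2_E, 3_B, 3_C, 3_D, 3_A]
Equal keys:
  value 3: originally 3_A, 3_B, 3_C, 3_D; after sorting 3_B, 3_C, 3_D, 3_A -> order changed
Equal keys were reordered, so Quick Sort is not stable: partition swaps elements across long distances and can reorder equal keys. (One such input is enough; an unstable sort may happen to preserve order on other inputs, but it gives no guarantee.)
Answer: Not stable


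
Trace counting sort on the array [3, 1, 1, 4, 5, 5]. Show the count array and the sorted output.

Count array: [0, 2, 0, 1, 1, 2]
(count[i] = number of elements equal to i)
Cumulative count: [0, 2, 2, 3, 4, 6]
Sorted: [1, 1, 3, 4, 5, 5]


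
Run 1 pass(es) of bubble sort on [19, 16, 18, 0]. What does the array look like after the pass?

After pass 1: [16, 18, 0, 19] (3 swaps)
Total swaps: 3


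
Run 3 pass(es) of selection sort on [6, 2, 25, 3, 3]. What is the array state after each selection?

Pass 1: Select minimum 2 at index 1, swap -> [2, 6, 25, 3, 3]
Pass 2: Select minimum 3 at index 3, swap -> [2, 3, 25, 6, 3]
Pass 3: Select minimum 3 at index 4, swap -> [2, 3, 3, 6, 25]


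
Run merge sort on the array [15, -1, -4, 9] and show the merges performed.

Divide and conquer:
  Merge [15] + [-1] -> [-1, 15]
  Merge [-4] + [9] -> [-4, 9]
  Merge [-1, 15] + [-4, 9] -> [-4, -1, 9, 15]


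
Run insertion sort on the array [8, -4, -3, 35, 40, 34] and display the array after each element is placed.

First element 8 is already 'sorted'
Insert -4: shifted 1 elements -> [-4, 8, -3, 35, 40, 34]
Insert -3: shifted 1 elements -> [-4, -3, 8, 35, 40, 34]
Insert 35: shifted 0 elements -> [-4, -3, 8, 35, 40, 34]
Insert 40: shifted 0 elements -> [-4, -3, 8, 35, 40, 34]
Insert 34: shifted 2 elements -> [-4, -3, 8, 34, 35, 40]


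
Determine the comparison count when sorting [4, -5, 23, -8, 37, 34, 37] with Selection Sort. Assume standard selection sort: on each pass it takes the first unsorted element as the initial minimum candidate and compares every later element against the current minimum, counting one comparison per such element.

Pass 1: scan indices 1..6 for the minimum = 6 comparison(s); min is -8, place at index 0 -> [-8, -5, 23, 4, 37, 34, 37]
Pass 2: scan indices 2..6 for the minimum = 5 comparison(s); min is -5, place at index 1 -> [-8, -5, 23, 4, 37, 34, 37]
Pass 3: scan indices 3..6 for the minimum = 4 comparison(s); min is 4, place at index 2 -> [-8, -5, 4, 23, 37, 34, 37]
Pass 4: scan indices 4..6 for the minimum = 3 comparison(s); min is 23, place at index 3 -> [-8, -5, 4, 23, 37, 34, 37]
Pass 5: scan indices 5..6 for the minimum = 2 comparison(s); min is 34, place at index 4 -> [-8, -5, 4, 23, 34, 37, 37]
Pass 6: scan indices 6..6 for the minimum = 1 comparison(s); min is 37, place at index 5 -> [-8, -5, 4, 23, 34, 37, 37]
Selection sort always scans the whole unsorted suffix, so the count is (n-1) + (n-2) + ... + 1 = n(n-1)/2 = 7*6/2 = 21 regardless of the input order.
Total comparisons: 6 + 5 + 4 + 3 + 2 + 1 = 21


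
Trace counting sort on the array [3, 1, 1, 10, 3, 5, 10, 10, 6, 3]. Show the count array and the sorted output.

Count array: [0, 2, 0, 3, 0, 1, 1, 0, 0, 0, 3]
(count[i] = number of elements equal to i)
Cumulative count: [0, 2, 2, 5, 5, 6, 7, 7, 7, 7, 10]
Sorted: [1, 1, 3, 3, 3, 5, 6, 10, 10, 10]


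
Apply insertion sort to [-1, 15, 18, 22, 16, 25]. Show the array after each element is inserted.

First element -1 is already 'sorted'
Insert 15: shifted 0 elements -> [-1, 15, 18, 22, 16, 25]
Insert 18: shifted 0 elements -> [-1, 15, 18, 22, 16, 25]
Insert 22: shifted 0 elements -> [-1, 15, 18, 22, 16, 25]
Insert 16: shifted 2 elements -> [-1, 15, 16, 18, 22, 25]
Insert 25: shifted 0 elements -> [-1, 15, 16, 18, 22, 25]


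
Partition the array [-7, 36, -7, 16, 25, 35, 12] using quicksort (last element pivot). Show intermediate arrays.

Partition 1: pivot=12 at index 2 -> [-7, -7, 12, 16, 25, 35, 36]
Partition 2: pivot=-7 at index 1 -> [-7, -7, 12, 16, 25, 35, 36]
Partition 3: pivot=36 at index 6 -> [-7, -7, 12, 16, 25, 35, 36]
Partition 4: pivot=35 at index 5 -> [-7, -7, 12, 16, 25, 35, 36]
Partition 5: pivot=25 at index 4 -> [-7, -7, 12, 16, 25, 35, 36]


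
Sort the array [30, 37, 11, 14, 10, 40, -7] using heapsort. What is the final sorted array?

Build heap: [40, 37, 30, 14, 10, 11, -7]
Extract 40: [37, 14, 30, -7, 10, 11, 40]
Extract 37: [30, 14, 11, -7, 10, 37, 40]
Extract 30: [14, 10, 11, -7, 30, 37, 40]
Extract 14: [11, 10, -7, 14, 30, 37, 40]
Extract 11: [10, -7, 11, 14, 30, 37, 40]
Extract 10: [-7, 10, 11, 14, 30, 37, 40]


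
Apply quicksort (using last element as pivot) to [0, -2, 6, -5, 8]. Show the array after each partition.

Partition 1: pivot=8 at index 4 -> [0, -2, 6, -5, 8]
Partition 2: pivot=-5 at index 0 -> [-5, -2, 6, 0, 8]
Partition 3: pivot=0 at index 2 -> [-5, -2, 0, 6, 8]


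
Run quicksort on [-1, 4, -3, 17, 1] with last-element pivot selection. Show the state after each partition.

Partition 1: pivot=1 at index 2 -> [-1, -3, 1, 17, 4]
Partition 2: pivot=-3 at index 0 -> [-3, -1, 1, 17, 4]
Partition 3: pivot=4 at index 3 -> [-3, -1, 1, 4, 17]


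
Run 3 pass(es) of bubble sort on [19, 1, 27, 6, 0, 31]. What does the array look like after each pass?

After pass 1: [1, 19, 6, 0, 27, 31] (3 swaps)
After pass 2: [1, 6, 0, 19, 27, 31] (2 swaps)
After pass 3: [1, 0, 6, 19, 27, 31] (1 swaps)
Total swaps: 6


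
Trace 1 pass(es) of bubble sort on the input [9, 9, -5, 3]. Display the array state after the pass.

After pass 1: [9, -5, 3, 9] (2 swaps)
Total swaps: 2


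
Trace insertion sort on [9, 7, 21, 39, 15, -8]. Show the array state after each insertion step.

First element 9 is already 'sorted'
Insert 7: shifted 1 elements -> [7, 9, 21, 39, 15, -8]
Insert 21: shifted 0 elements -> [7, 9, 21, 39, 15, -8]
Insert 39: shifted 0 elements -> [7, 9, 21, 39, 15, -8]
Insert 15: shifted 2 elements -> [7, 9, 15, 21, 39, -8]
Insert -8: shifted 5 elements -> [-8, 7, 9, 15, 21, 39]


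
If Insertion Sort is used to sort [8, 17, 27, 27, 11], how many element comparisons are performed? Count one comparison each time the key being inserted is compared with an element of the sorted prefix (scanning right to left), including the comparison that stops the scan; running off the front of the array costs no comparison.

Insert 17: 8 <= 17 (stop) = 1 comparison(s) -> [8, 17, 27, 27, 11]
Insert 27: 17 <= 27 (stop) = 1 comparison(s) -> [8, 17, 27, 27, 11]
Insert 27: 27 <= 27 (stop) = 1 comparison(s) -> [8, 17, 27, 27, 11]
Insert 11: 27 > 11 (shift), 27 > 11 (shift), 17 > 11 (shift), 8 <= 11 (stop) = 4 comparison(s) -> [8, 11, 17, 27, 27]
Total comparisons: 1 + 1 + 1 + 4 = 7


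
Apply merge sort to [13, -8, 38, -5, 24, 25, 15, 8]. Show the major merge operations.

Divide and conquer:
  Merge [13] + [-8] -> [-8, 13]
  Merge [38] + [-5] -> [-5, 38]
  Merge [-8, 13] + [-5, 38] -> [-8, -5, 13, 38]
  Merge [24] + [25] -> [24, 25]
  Merge [15] + [8] -> [8, 15]
  Merge [24, 25] + [8, 15] -> [8, 15, 24, 25]
  Merge [-8, -5, 13, 38] + [8, 15, 24, 25] -> [-8, -5, 8, 13, 15, 24, 25, 38]


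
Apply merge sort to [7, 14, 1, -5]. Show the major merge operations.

Divide and conquer:
  Merge [7] + [14] -> [7, 14]
  Merge [1] + [-5] -> [-5, 1]
  Merge [7, 14] + [-5, 1] -> [-5, 1, 7, 14]


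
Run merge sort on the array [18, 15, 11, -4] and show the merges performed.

Divide and conquer:
  Merge [18] + [15] -> [15, 18]
  Merge [11] + [-4] -> [-4, 11]
  Merge [15, 18] + [-4, 11] -> [-4, 11, 15, 18]


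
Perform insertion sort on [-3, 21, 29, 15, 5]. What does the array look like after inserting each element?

First element -3 is already 'sorted'
Insert 21: shifted 0 elements -> [-3, 21, 29, 15, 5]
Insert 29: shifted 0 elements -> [-3, 21, 29, 15, 5]
Insert 15: shifted 2 elements -> [-3, 15, 21, 29, 5]
Insert 5: shifted 3 elements -> [-3, 5, 15, 21, 29]


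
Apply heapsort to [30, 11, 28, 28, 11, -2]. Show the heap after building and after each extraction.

Build heap: [30, 28, 28, 11, 11, -2]
Extract 30: [28, 11, 28, -2, 11, 30]
Extract 28: [28, 11, 11, -2, 28, 30]
Extract 28: [11, -2, 11, 28, 28, 30]
Extract 11: [11, -2, 11, 28, 28, 30]
Extract 11: [-2, 11, 11, 28, 28, 30]


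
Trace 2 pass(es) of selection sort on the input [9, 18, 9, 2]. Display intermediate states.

Pass 1: Select minimum 2 at index 3, swap -> [2, 18, 9, 9]
Pass 2: Select minimum 9 at index 2, swap -> [2, 9, 18, 9]


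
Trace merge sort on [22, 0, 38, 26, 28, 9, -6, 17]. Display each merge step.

Divide and conquer:
  Merge [22] + [0] -> [0, 22]
  Merge [38] + [26] -> [26, 38]
  Merge [0, 22] + [26, 38] -> [0, 22, 26, 38]
  Merge [28] + [9] -> [9, 28]
  Merge [-6] + [17] -> [-6, 17]
  Merge [9, 28] + [-6, 17] -> [-6, 9, 17, 28]
  Merge [0, 22, 26, 38] + [-6, 9, 17, 28] -> [-6, 0, 9, 17, 22, 26, 28, 38]


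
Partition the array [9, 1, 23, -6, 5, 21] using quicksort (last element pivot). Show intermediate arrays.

Partition 1: pivot=21 at index 4 -> [9, 1, -6, 5, 21, 23]
Partition 2: pivot=5 at index 2 -> [1, -6, 5, 9, 21, 23]
Partition 3: pivot=-6 at index 0 -> [-6, 1, 5, 9, 21, 23]


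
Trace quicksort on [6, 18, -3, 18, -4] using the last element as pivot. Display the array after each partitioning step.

Partition 1: pivot=-4 at index 0 -> [-4, 18, -3, 18, 6]
Partition 2: pivot=6 at index 2 -> [-4, -3, 6, 18, 18]
Partition 3: pivot=18 at index 4 -> [-4, -3, 6, 18, 18]


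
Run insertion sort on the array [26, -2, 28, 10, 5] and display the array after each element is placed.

First element 26 is already 'sorted'
Insert -2: shifted 1 elements -> [-2, 26, 28, 10, 5]
Insert 28: shifted 0 elements -> [-2, 26, 28, 10, 5]
Insert 10: shifted 2 elements -> [-2, 10, 26, 28, 5]
Insert 5: shifted 3 elements -> [-2, 5, 10, 26, 28]


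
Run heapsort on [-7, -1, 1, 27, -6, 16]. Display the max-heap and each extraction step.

Build heap: [27, -1, 16, -7, -6, 1]
Extract 27: [16, -1, 1, -7, -6, 27]
Extract 16: [1, -1, -6, -7, 16, 27]
Extract 1: [-1, -7, -6, 1, 16, 27]
Extract -1: [-6, -7, -1, 1, 16, 27]
Extract -6: [-7, -6, -1, 1, 16, 27]


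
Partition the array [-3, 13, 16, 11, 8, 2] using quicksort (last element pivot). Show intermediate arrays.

Partition 1: pivot=2 at index 1 -> [-3, 2, 16, 11, 8, 13]
Partition 2: pivot=13 at index 4 -> [-3, 2, 11, 8, 13, 16]
Partition 3: pivot=8 at index 2 -> [-3, 2, 8, 11, 13, 16]


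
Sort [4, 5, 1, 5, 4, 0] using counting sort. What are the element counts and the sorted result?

Count array: [1, 1, 0, 0, 2, 2]
(count[i] = number of elements equal to i)
Cumulative count: [1, 2, 2, 2, 4, 6]
Sorted: [0, 1, 4, 4, 5, 5]


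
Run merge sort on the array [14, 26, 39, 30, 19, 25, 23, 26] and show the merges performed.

Divide and conquer:
  Merge [14] + [26] -> [14, 26]
  Merge [39] + [30] -> [30, 39]
  Merge [14, 26] + [30, 39] -> [14, 26, 30, 39]
  Merge [19] + [25] -> [19, 25]
  Merge [23] + [26] -> [23, 26]
  Merge [19, 25] + [23, 26] -> [19, 23, 25, 26]
  Merge [14, 26, 30, 39] + [19, 23, 25, 26] -> [14, 19, 23, 25, 26, 26, 30, 39]


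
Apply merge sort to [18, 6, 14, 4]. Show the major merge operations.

Divide and conquer:
  Merge [18] + [6] -> [6, 18]
  Merge [14] + [4] -> [4, 14]
  Merge [6, 18] + [4, 14] -> [4, 6, 14, 18]


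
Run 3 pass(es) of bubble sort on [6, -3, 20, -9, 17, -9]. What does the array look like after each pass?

After pass 1: [-3, 6, -9, 17, -9, 20] (4 swaps)
After pass 2: [-3, -9, 6, -9, 17, 20] (2 swaps)
After pass 3: [-9, -3, -9, 6, 17, 20] (2 swaps)
Total swaps: 8


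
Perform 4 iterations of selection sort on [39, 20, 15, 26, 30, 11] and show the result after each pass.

Pass 1: Select minimum 11 at index 5, swap -> [11, 20, 15, 26, 30, 39]
Pass 2: Select minimum 15 at index 2, swap -> [11, 15, 20, 26, 30, 39]
Pass 3: Select minimum 20 at index 2, swap -> [11, 15, 20, 26, 30, 39]
Pass 4: Select minimum 26 at index 3, swap -> [11, 15, 20, 26, 30, 39]


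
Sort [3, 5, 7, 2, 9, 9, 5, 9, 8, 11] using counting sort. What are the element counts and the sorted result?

Count array: [0, 0, 1, 1, 0, 2, 0, 1, 1, 3, 0, 1]
(count[i] = number of elements equal to i)
Cumulative count: [0, 0, 1, 2, 2, 4, 4, 5, 6, 9, 9, 10]
Sorted: [2, 3, 5, 5, 7, 8, 9, 9, 9, 11]


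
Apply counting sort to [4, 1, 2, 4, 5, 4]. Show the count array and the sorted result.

Count array: [0, 1, 1, 0, 3, 1]
(count[i] = number of elements equal to i)
Cumulative count: [0, 1, 2, 2, 5, 6]
Sorted: [1, 2, 4, 4, 4, 5]


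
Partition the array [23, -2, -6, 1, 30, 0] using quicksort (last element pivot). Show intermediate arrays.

Partition 1: pivot=0 at index 2 -> [-2, -6, 0, 1, 30, 23]
Partition 2: pivot=-6 at index 0 -> [-6, -2, 0, 1, 30, 23]
Partition 3: pivot=23 at index 4 -> [-6, -2, 0, 1, 23, 30]


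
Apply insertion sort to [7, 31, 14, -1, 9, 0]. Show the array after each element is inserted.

First element 7 is already 'sorted'
Insert 31: shifted 0 elements -> [7, 31, 14, -1, 9, 0]
Insert 14: shifted 1 elements -> [7, 14, 31, -1, 9, 0]
Insert -1: shifted 3 elements -> [-1, 7, 14, 31, 9, 0]
Insert 9: shifted 2 elements -> [-1, 7, 9, 14, 31, 0]
Insert 0: shifted 4 elements -> [-1, 0, 7, 9, 14, 31]


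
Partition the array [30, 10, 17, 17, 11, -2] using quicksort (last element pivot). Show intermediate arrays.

Partition 1: pivot=-2 at index 0 -> [-2, 10, 17, 17, 11, 30]
Partition 2: pivot=30 at index 5 -> [-2, 10, 17, 17, 11, 30]
Partition 3: pivot=11 at index 2 -> [-2, 10, 11, 17, 17, 30]
Partition 4: pivot=17 at index 4 -> [-2, 10, 11, 17, 17, 30]


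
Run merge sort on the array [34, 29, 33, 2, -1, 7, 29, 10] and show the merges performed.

Divide and conquer:
  Merge [34] + [29] -> [29, 34]
  Merge [33] + [2] -> [2, 33]
  Merge [29, 34] + [2, 33] -> [2, 29, 33, 34]
  Merge [-1] + [7] -> [-1, 7]
  Merge [29] + [10] -> [10, 29]
  Merge [-1, 7] + [10, 29] -> [-1, 7, 10, 29]
  Merge [2, 29, 33, 34] + [-1, 7, 10, 29] -> [-1, 2, 7, 10, 29, 29, 33, 34]


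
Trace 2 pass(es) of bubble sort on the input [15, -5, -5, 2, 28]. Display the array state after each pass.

After pass 1: [-5, -5, 2, 15, 28] (3 swaps)
After pass 2: [-5, -5, 2, 15, 28] (0 swaps)
Total swaps: 3


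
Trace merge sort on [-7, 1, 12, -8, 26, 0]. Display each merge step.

Divide and conquer:
  Merge [1] + [12] -> [1, 12]
  Merge [-7] + [1, 12] -> [-7, 1, 12]
  Merge [26] + [0] -> [0, 26]
  Merge [-8] + [0, 26] -> [-8, 0, 26]
  Merge [-7, 1, 12] + [-8, 0, 26] -> [-8, -7, 0, 1, 12, 26]


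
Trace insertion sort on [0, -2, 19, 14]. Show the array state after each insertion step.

First element 0 is already 'sorted'
Insert -2: shifted 1 elements -> [-2, 0, 19, 14]
Insert 19: shifted 0 elements -> [-2, 0, 19, 14]
Insert 14: shifted 1 elements -> [-2, 0, 14, 19]


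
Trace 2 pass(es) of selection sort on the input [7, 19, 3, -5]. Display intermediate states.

Pass 1: Select minimum -5 at index 3, swap -> [-5, 19, 3, 7]
Pass 2: Select minimum 3 at index 2, swap -> [-5, 3, 19, 7]


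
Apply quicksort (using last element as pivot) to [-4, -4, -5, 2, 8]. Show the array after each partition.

Partition 1: pivot=8 at index 4 -> [-4, -4, -5, 2, 8]
Partition 2: pivot=2 at index 3 -> [-4, -4, -5, 2, 8]
Partition 3: pivot=-5 at index 0 -> [-5, -4, -4, 2, 8]
Partition 4: pivot=-4 at index 2 -> [-5, -4, -4, 2, 8]


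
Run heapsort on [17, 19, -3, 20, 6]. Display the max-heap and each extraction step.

Build heap: [20, 19, -3, 17, 6]
Extract 20: [19, 17, -3, 6, 20]
Extract 19: [17, 6, -3, 19, 20]
Extract 17: [6, -3, 17, 19, 20]
Extract 6: [-3, 6, 17, 19, 20]


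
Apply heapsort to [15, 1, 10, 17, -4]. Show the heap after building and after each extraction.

Build heap: [17, 15, 10, 1, -4]
Extract 17: [15, 1, 10, -4, 17]
Extract 15: [10, 1, -4, 15, 17]
Extract 10: [1, -4, 10, 15, 17]
Extract 1: [-4, 1, 10, 15, 17]


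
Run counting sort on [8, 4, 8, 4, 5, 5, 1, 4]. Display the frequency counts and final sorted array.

Count array: [0, 1, 0, 0, 3, 2, 0, 0, 2]
(count[i] = number of elements equal to i)
Cumulative count: [0, 1, 1, 1, 4, 6, 6, 6, 8]
Sorted: [1, 4, 4, 4, 5, 5, 8, 8]


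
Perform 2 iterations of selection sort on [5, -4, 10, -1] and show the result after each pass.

Pass 1: Select minimum -4 at index 1, swap -> [-4, 5, 10, -1]
Pass 2: Select minimum -1 at index 3, swap -> [-4, -1, 10, 5]


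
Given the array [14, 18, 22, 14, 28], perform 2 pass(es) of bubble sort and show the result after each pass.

After pass 1: [14, 18, 14, 22, 28] (1 swaps)
After pass 2: [14, 14, 18, 22, 28] (1 swaps)
Total swaps: 2


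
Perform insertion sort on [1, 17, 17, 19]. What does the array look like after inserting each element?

First element 1 is already 'sorted'
Insert 17: shifted 0 elements -> [1, 17, 17, 19]
Insert 17: shifted 0 elements -> [1, 17, 17, 19]
Insert 19: shifted 0 elements -> [1, 17, 17, 19]


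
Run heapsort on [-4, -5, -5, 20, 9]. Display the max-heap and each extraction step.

Build heap: [20, 9, -5, -5, -4]
Extract 20: [9, -4, -5, -5, 20]
Extract 9: [-4, -5, -5, 9, 20]
Extract -4: [-5, -5, -4, 9, 20]
Extract -5: [-5, -5, -4, 9, 20]


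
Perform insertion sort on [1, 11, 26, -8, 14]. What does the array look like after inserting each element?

First element 1 is already 'sorted'
Insert 11: shifted 0 elements -> [1, 11, 26, -8, 14]
Insert 26: shifted 0 elements -> [1, 11, 26, -8, 14]
Insert -8: shifted 3 elements -> [-8, 1, 11, 26, 14]
Insert 14: shifted 1 elements -> [-8, 1, 11, 14, 26]


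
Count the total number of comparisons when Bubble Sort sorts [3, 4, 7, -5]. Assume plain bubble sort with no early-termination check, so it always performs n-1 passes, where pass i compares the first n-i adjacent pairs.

Pass 1: compare adjacent pairs (0,1)..(2,3) = 3 comparison(s), 1 swap(s) -> [3, 4, -5, 7]
Pass 2: compare adjacent pairs (0,1)..(1,2) = 2 comparison(s), 1 swap(s) -> [3, -5, 4, 7]
Pass 3: compare adjacent pairs (0,1)..(0,1) = 1 comparison(s), 1 swap(s) -> [-5, 3, 4, 7]
Total comparisons: 3 + 2 + 1 = 6


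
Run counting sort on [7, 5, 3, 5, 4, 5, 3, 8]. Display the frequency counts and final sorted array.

Count array: [0, 0, 0, 2, 1, 3, 0, 1, 1]
(count[i] = number of elements equal to i)
Cumulative count: [0, 0, 0, 2, 3, 6, 6, 7, 8]
Sorted: [3, 3, 4, 5, 5, 5, 7, 8]


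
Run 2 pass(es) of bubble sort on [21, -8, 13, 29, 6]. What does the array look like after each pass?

After pass 1: [-8, 13, 21, 6, 29] (3 swaps)
After pass 2: [-8, 13, 6, 21, 29] (1 swaps)
Total swaps: 4


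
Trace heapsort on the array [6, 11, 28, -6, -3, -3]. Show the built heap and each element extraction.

Build heap: [28, 11, 6, -6, -3, -3]
Extract 28: [11, -3, 6, -6, -3, 28]
Extract 11: [6, -3, -3, -6, 11, 28]
Extract 6: [-3, -6, -3, 6, 11, 28]
Extract -3: [-3, -6, -3, 6, 11, 28]
Extract -3: [-6, -3, -3, 6, 11, 28]


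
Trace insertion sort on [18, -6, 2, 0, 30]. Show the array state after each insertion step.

First element 18 is already 'sorted'
Insert -6: shifted 1 elements -> [-6, 18, 2, 0, 30]
Insert 2: shifted 1 elements -> [-6, 2, 18, 0, 30]
Insert 0: shifted 2 elements -> [-6, 0, 2, 18, 30]
Insert 30: shifted 0 elements -> [-6, 0, 2, 18, 30]


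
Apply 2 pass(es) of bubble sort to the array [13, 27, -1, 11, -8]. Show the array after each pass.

After pass 1: [13, -1, 11, -8, 27] (3 swaps)
After pass 2: [-1, 11, -8, 13, 27] (3 swaps)
Total swaps: 6


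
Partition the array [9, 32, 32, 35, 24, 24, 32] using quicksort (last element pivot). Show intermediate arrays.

Partition 1: pivot=32 at index 5 -> [9, 32, 32, 24, 24, 32, 35]
Partition 2: pivot=24 at index 2 -> [9, 24, 24, 32, 32, 32, 35]
Partition 3: pivot=24 at index 1 -> [9, 24, 24, 32, 32, 32, 35]
Partition 4: pivot=32 at index 4 -> [9, 24, 24, 32, 32, 32, 35]


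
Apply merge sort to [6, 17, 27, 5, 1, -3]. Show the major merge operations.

Divide and conquer:
  Merge [17] + [27] -> [17, 27]
  Merge [6] + [17, 27] -> [6, 17, 27]
  Merge [1] + [-3] -> [-3, 1]
  Merge [5] + [-3, 1] -> [-3, 1, 5]
  Merge [6, 17, 27] + [-3, 1, 5] -> [-3, 1, 5, 6, 17, 27]


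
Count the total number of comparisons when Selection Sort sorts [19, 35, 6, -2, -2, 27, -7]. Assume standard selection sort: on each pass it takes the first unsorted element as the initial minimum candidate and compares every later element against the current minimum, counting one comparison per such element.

Pass 1: scan indices 1..6 for the minimum = 6 comparison(s); min is -7, place at index 0 -> [-7, 35, 6, -2, -2, 27, 19]
Pass 2: scan indices 2..6 for the minimum = 5 comparison(s); min is -2, place at index 1 -> [-7, -2, 6, 35, -2, 27, 19]
Pass 3: scan indices 3..6 for the minimum = 4 comparison(s); min is -2, place at index 2 -> [-7, -2, -2, 35, 6, 27, 19]
Pass 4: scan indices 4..6 for the minimum = 3 comparison(s); min is 6, place at index 3 -> [-7, -2, -2, 6, 35, 27, 19]
Pass 5: scan indices 5..6 for the minimum = 2 comparison(s); min is 19, place at index 4 -> [-7, -2, -2, 6, 19, 27, 35]
Pass 6: scan indices 6..6 for the minimum = 1 comparison(s); min is 27, place at index 5 -> [-7, -2, -2, 6, 19, 27, 35]
Selection sort always scans the whole unsorted suffix, so the count is (n-1) + (n-2) + ... + 1 = n(n-1)/2 = 7*6/2 = 21 regardless of the input order.
Total comparisons: 6 + 5 + 4 + 3 + 2 + 1 = 21


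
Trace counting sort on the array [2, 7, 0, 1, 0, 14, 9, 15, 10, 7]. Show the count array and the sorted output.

Count array: [2, 1, 1, 0, 0, 0, 0, 2, 0, 1, 1, 0, 0, 0, 1, 1]
(count[i] = number of elements equal to i)
Cumulative count: [2, 3, 4, 4, 4, 4, 4, 6, 6, 7, 8, 8, 8, 8, 9, 10]
Sorted: [0, 0, 1, 2, 7, 7, 9, 10, 14, 15]


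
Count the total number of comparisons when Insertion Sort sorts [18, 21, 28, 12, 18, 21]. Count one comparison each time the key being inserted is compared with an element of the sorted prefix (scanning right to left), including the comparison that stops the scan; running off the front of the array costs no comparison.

Insert 21: 18 <= 21 (stop) = 1 comparison(s) -> [18, 21, 28, 12, 18, 21]
Insert 28: 21 <= 28 (stop) = 1 comparison(s) -> [18, 21, 28, 12, 18, 21]
Insert 12: 28 > 12 (shift), 21 > 12 (shift), 18 > 12 (shift), reached front = 3 comparison(s) -> [12, 18, 21, 28, 18, 21]
Insert 18: 28 > 18 (shift), 21 > 18 (shift), 18 <= 18 (stop) = 3 comparison(s) -> [12, 18, 18, 21, 28, 21]
Insert 21: 28 > 21 (shift), 21 <= 21 (stop) = 2 comparison(s) -> [12, 18, 18, 21, 21, 28]
Total comparisons: 1 + 1 + 3 + 3 + 2 = 10


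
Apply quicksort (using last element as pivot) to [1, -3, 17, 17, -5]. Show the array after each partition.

Partition 1: pivot=-5 at index 0 -> [-5, -3, 17, 17, 1]
Partition 2: pivot=1 at index 2 -> [-5, -3, 1, 17, 17]
Partition 3: pivot=17 at index 4 -> [-5, -3, 1, 17, 17]


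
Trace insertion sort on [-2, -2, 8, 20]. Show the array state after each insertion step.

First element -2 is already 'sorted'
Insert -2: shifted 0 elements -> [-2, -2, 8, 20]
Insert 8: shifted 0 elements -> [-2, -2, 8, 20]
Insert 20: shifted 0 elements -> [-2, -2, 8, 20]


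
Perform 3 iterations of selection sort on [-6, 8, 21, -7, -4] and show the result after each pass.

Pass 1: Select minimum -7 at index 3, swap -> [-7, 8, 21, -6, -4]
Pass 2: Select minimum -6 at index 3, swap -> [-7, -6, 21, 8, -4]
Pass 3: Select minimum -4 at index 4, swap -> [-7, -6, -4, 8, 21]


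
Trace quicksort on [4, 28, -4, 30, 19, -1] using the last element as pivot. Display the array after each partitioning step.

Partition 1: pivot=-1 at index 1 -> [-4, -1, 4, 30, 19, 28]
Partition 2: pivot=28 at index 4 -> [-4, -1, 4, 19, 28, 30]
Partition 3: pivot=19 at index 3 -> [-4, -1, 4, 19, 28, 30]


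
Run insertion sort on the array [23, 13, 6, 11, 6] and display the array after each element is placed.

First element 23 is already 'sorted'
Insert 13: shifted 1 elements -> [13, 23, 6, 11, 6]
Insert 6: shifted 2 elements -> [6, 13, 23, 11, 6]
Insert 11: shifted 2 elements -> [6, 11, 13, 23, 6]
Insert 6: shifted 3 elements -> [6, 6, 11, 13, 23]


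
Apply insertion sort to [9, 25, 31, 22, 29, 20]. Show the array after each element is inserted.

First element 9 is already 'sorted'
Insert 25: shifted 0 elements -> [9, 25, 31, 22, 29, 20]
Insert 31: shifted 0 elements -> [9, 25, 31, 22, 29, 20]
Insert 22: shifted 2 elements -> [9, 22, 25, 31, 29, 20]
Insert 29: shifted 1 elements -> [9, 22, 25, 29, 31, 20]
Insert 20: shifted 4 elements -> [9, 20, 22, 25, 29, 31]


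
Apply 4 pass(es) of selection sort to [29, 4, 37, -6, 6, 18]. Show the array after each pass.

Pass 1: Select minimum -6 at index 3, swap -> [-6, 4, 37, 29, 6, 18]
Pass 2: Select minimum 4 at index 1, swap -> [-6, 4, 37, 29, 6, 18]
Pass 3: Select minimum 6 at index 4, swap -> [-6, 4, 6, 29, 37, 18]
Pass 4: Select minimum 18 at index 5, swap -> [-6, 4, 6, 18, 37, 29]


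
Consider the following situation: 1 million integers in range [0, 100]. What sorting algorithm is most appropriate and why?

Best choice: Counting sort
Reason: O(n + k) where k=100 is small; linear time beats O(n log n)


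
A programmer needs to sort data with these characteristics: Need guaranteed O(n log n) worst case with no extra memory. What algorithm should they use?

Best choice: Heapsort
Reason: Heapsort is O(n log n) worst case and sorts in-place; quicksort can degrade to O(n^2)


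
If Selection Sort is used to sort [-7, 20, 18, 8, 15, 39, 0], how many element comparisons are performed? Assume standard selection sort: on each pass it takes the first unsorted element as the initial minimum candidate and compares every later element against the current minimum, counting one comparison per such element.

Pass 1: scan indices 1..6 for the minimum = 6 comparison(s); min is -7, place at index 0 -> [-7, 20, 18, 8, 15, 39, 0]
Pass 2: scan indices 2..6 for the minimum = 5 comparison(s); min is 0, place at index 1 -> [-7, 0, 18, 8, 15, 39, 20]
Pass 3: scan indices 3..6 for the minimum = 4 comparison(s); min is 8, place at index 2 -> [-7, 0, 8, 18, 15, 39, 20]
Pass 4: scan indices 4..6 for the minimum = 3 comparison(s); min is 15, place at index 3 -> [-7, 0, 8, 15, 18, 39, 20]
Pass 5: scan indices 5..6 for the minimum = 2 comparison(s); min is 18, place at index 4 -> [-7, 0, 8, 15, 18, 39, 20]
Pass 6: scan indices 6..6 for the minimum = 1 comparison(s); min is 20, place at index 5 -> [-7, 0, 8, 15, 18, 20, 39]
Selection sort always scans the whole unsorted suffix, so the count is (n-1) + (n-2) + ... + 1 = n(n-1)/2 = 7*6/2 = 21 regardless of the input order.
Total comparisons: 6 + 5 + 4 + 3 + 2 + 1 = 21


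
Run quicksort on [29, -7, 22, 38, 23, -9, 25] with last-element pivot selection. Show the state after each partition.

Partition 1: pivot=25 at index 4 -> [-7, 22, 23, -9, 25, 38, 29]
Partition 2: pivot=-9 at index 0 -> [-9, 22, 23, -7, 25, 38, 29]
Partition 3: pivot=-7 at index 1 -> [-9, -7, 23, 22, 25, 38, 29]
Partition 4: pivot=22 at index 2 -> [-9, -7, 22, 23, 25, 38, 29]
Partition 5: pivot=29 at index 5 -> [-9, -7, 22, 23, 25, 29, 38]


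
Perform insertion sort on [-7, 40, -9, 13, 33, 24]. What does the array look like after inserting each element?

First element -7 is already 'sorted'
Insert 40: shifted 0 elements -> [-7, 40, -9, 13, 33, 24]
Insert -9: shifted 2 elements -> [-9, -7, 40, 13, 33, 24]
Insert 13: shifted 1 elements -> [-9, -7, 13, 40, 33, 24]
Insert 33: shifted 1 elements -> [-9, -7, 13, 33, 40, 24]
Insert 24: shifted 2 elements -> [-9, -7, 13, 24, 33, 40]


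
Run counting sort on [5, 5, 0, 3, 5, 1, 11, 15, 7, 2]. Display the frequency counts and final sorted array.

Count array: [1, 1, 1, 1, 0, 3, 0, 1, 0, 0, 0, 1, 0, 0, 0, 1]
(count[i] = number of elements equal to i)
Cumulative count: [1, 2, 3, 4, 4, 7, 7, 8, 8, 8, 8, 9, 9, 9, 9, 10]
Sorted: [0, 1, 2, 3, 5, 5, 5, 7, 11, 15]


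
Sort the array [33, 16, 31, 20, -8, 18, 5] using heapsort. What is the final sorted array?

Build heap: [33, 20, 31, 16, -8, 18, 5]
Extract 33: [31, 20, 18, 16, -8, 5, 33]
Extract 31: [20, 16, 18, 5, -8, 31, 33]
Extract 20: [18, 16, -8, 5, 20, 31, 33]
Extract 18: [16, 5, -8, 18, 20, 31, 33]
Extract 16: [5, -8, 16, 18, 20, 31, 33]
Extract 5: [-8, 5, 16, 18, 20, 31, 33]


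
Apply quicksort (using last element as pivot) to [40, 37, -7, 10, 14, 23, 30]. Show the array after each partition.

Partition 1: pivot=30 at index 4 -> [-7, 10, 14, 23, 30, 37, 40]
Partition 2: pivot=23 at index 3 -> [-7, 10, 14, 23, 30, 37, 40]
Partition 3: pivot=14 at index 2 -> [-7, 10, 14, 23, 30, 37, 40]
Partition 4: pivot=10 at index 1 -> [-7, 10, 14, 23, 30, 37, 40]
Partition 5: pivot=40 at index 6 -> [-7, 10, 14, 23, 30, 37, 40]


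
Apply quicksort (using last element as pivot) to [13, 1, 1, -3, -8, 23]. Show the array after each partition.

Partition 1: pivot=23 at index 5 -> [13, 1, 1, -3, -8, 23]
Partition 2: pivot=-8 at index 0 -> [-8, 1, 1, -3, 13, 23]
Partition 3: pivot=13 at index 4 -> [-8, 1, 1, -3, 13, 23]
Partition 4: pivot=-3 at index 1 -> [-8, -3, 1, 1, 13, 23]
Partition 5: pivot=1 at index 3 -> [-8, -3, 1, 1, 13, 23]


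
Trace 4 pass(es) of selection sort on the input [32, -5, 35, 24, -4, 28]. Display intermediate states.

Pass 1: Select minimum -5 at index 1, swap -> [-5, 32, 35, 24, -4, 28]
Pass 2: Select minimum -4 at index 4, swap -> [-5, -4, 35, 24, 32, 28]
Pass 3: Select minimum 24 at index 3, swap -> [-5, -4, 24, 35, 32, 28]
Pass 4: Select minimum 28 at index 5, swap -> [-5, -4, 24, 28, 32, 35]


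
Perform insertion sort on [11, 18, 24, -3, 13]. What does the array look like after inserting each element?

First element 11 is already 'sorted'
Insert 18: shifted 0 elements -> [11, 18, 24, -3, 13]
Insert 24: shifted 0 elements -> [11, 18, 24, -3, 13]
Insert -3: shifted 3 elements -> [-3, 11, 18, 24, 13]
Insert 13: shifted 2 elements -> [-3, 11, 13, 18, 24]


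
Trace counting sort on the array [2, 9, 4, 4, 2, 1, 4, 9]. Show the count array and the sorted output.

Count array: [0, 1, 2, 0, 3, 0, 0, 0, 0, 2]
(count[i] = number of elements equal to i)
Cumulative count: [0, 1, 3, 3, 6, 6, 6, 6, 6, 8]
Sorted: [1, 2, 2, 4, 4, 4, 9, 9]


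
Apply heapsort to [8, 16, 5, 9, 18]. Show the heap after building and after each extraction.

Build heap: [18, 16, 5, 9, 8]
Extract 18: [16, 9, 5, 8, 18]
Extract 16: [9, 8, 5, 16, 18]
Extract 9: [8, 5, 9, 16, 18]
Extract 8: [5, 8, 9, 16, 18]


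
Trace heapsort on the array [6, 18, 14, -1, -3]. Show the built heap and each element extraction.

Build heap: [18, 6, 14, -1, -3]
Extract 18: [14, 6, -3, -1, 18]
Extract 14: [6, -1, -3, 14, 18]
Extract 6: [-1, -3, 6, 14, 18]
Extract -1: [-3, -1, 6, 14, 18]


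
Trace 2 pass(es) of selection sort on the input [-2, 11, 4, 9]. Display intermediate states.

Pass 1: Select minimum -2 at index 0, swap -> [-2, 11, 4, 9]
Pass 2: Select minimum 4 at index 2, swap -> [-2, 4, 11, 9]


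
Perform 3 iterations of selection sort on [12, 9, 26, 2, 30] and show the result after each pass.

Pass 1: Select minimum 2 at index 3, swap -> [2, 9, 26, 12, 30]
Pass 2: Select minimum 9 at index 1, swap -> [2, 9, 26, 12, 30]
Pass 3: Select minimum 12 at index 3, swap -> [2, 9, 12, 26, 30]


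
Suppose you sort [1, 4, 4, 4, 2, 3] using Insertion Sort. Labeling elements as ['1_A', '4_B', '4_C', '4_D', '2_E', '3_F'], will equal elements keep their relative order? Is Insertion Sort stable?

Trace Insertion Sort on the labeled array (the key is the number; the letter only tracks identity):
  Insert 4_B at index 1: [1_A, 4_B, 4_C, 4_D, 2_E, 3_F]
  Insert 4_C at index 2: [1_A, 4_B, 4_C, 4_D, 2_E, 3_F]
  Insert 4_D at index 3: [1_A, 4_B, 4_C, 4_D, 2_E, 3_F]
  Insert 2_E at index 1: [1_A, 2_E, 4_B, 4_C, 4_D, 3_F]
  Insert 3_F at index 2: [1_A, 2_E, 3_F, 4_B, 4_C, 4_D]
Final order: [1_A, 2_E, 3_F, 4_B, 4_C, 4_D]
Equal keys:
  value 4: originally 4_B, 4_C, 4_D; after sorting 4_B, 4_C, 4_D -> order preserved
All equal keys kept their original relative order. Insertion Sort is stable: elements are shifted only while they are strictly greater than the key, so a key is inserted after any equal elements already placed.
Answer: Stable


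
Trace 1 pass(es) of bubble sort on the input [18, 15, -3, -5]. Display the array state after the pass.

After pass 1: [15, -3, -5, 18] (3 swaps)
Total swaps: 3


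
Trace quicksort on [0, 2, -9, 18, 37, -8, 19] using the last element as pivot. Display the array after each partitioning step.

Partition 1: pivot=19 at index 5 -> [0, 2, -9, 18, -8, 19, 37]
Partition 2: pivot=-8 at index 1 -> [-9, -8, 0, 18, 2, 19, 37]
Partition 3: pivot=2 at index 3 -> [-9, -8, 0, 2, 18, 19, 37]


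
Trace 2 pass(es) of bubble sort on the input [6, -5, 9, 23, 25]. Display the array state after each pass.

After pass 1: [-5, 6, 9, 23, 25] (1 swaps)
After pass 2: [-5, 6, 9, 23, 25] (0 swaps)
Total swaps: 1
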